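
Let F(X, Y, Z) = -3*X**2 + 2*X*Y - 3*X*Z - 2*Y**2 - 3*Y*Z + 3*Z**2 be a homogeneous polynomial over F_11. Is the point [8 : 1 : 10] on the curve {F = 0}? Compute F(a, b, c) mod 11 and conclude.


F(8,1,10) ≡ 6 (mod 11); P is NOT on the curve.

Evaluate F(8, 1, 10) term-by-term (mod 11).
  -3*X**2 ↦ -3·64·1·1 = -192
  2*X*Y ↦ 2·8·1·1 = 16
  -3*X*Z ↦ -3·8·1·10 = -240
  -2*Y**2 ↦ -2·1·1·1 = -2
  -3*Y*Z ↦ -3·1·1·10 = -30
  3*Z**2 ↦ 3·1·1·100 = 300
Sum: F(8, 1, 10) = (-192) + (16) + (-240) + (-2) + (-30) + (300) = -148.
Reducing mod 11: -148 ≡ 6 (mod 11).
Since F(a, b, c) ≡ 6 ≠ 0 (mod 11), P does NOT lie on the curve.


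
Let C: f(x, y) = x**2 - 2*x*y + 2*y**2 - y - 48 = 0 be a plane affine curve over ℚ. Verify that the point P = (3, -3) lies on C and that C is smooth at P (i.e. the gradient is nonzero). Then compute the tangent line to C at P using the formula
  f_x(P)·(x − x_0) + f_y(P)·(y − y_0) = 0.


Tangent line at P: 12*x - 19*y - 93 = 0.

Step 1: f(3, -3) = 0, so P lies on C.
Step 2: partial derivatives
  f_x(x, y) = 2*x - 2*y, f_y(x, y) = -2*x + 4*y - 1.
  f_x(P) = 12, f_y(P) = -19 (gradient nonzero, so P is smooth).
Step 3: tangent line at P: 12·(x − 3) + -19·(y − -3) = 0.
Expanding: 12*x - 19*y - 93 = 0.


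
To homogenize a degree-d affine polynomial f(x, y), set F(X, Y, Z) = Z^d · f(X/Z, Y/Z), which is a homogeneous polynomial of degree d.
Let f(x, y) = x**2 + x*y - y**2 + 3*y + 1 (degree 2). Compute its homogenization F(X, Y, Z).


F(X, Y, Z) = X**2 + X*Y - Y**2 + 3*Y*Z + Z**2

deg(f) = 2.
Substitute x = X/Z, y = Y/Z into f, then multiply by Z^2.
  monomial 1·x^2·y^0 ↦ 1·X^2·Y^0·Z^0.
  monomial 1·x^1·y^1 ↦ 1·X^1·Y^1·Z^0.
  monomial -1·x^0·y^2 ↦ -1·X^0·Y^2·Z^0.
  monomial 3·x^0·y^1 ↦ 3·X^0·Y^1·Z^1.
  monomial 1·x^0·y^0 ↦ 1·X^0·Y^0·Z^2.
Collecting: F(X, Y, Z) = X**2 + X*Y - Y**2 + 3*Y*Z + Z**2.


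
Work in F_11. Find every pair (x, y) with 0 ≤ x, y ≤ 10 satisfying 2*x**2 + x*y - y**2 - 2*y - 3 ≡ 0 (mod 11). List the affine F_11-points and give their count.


Affine F_11-points: {(0, 2), (0, 7), (2, 4), (2, 7), (7, 1), (7, 4), (9, 1), (9, 6), (10, 2), (10, 6)}; count = 10.

For each of the 121 pairs (x, y) ∈ F_11², evaluate f(x, y) mod 11. Record the zeros.
  x = 0: [0↦8, 1↦5, 2↦0, 3↦4, 4↦6, 5↦6, 6↦4, 7↦0, 8↦5, 9↦8, 10↦9]  zeros at y ∈ {2, 7}
  x = 1: [0↦10, 1↦8, 2↦4, 3↦9, 4↦1, 5↦2, 6↦1, 7↦9, 8↦4, 9↦8, 10↦10]  zeros at y ∈ ∅
  x = 2: [0↦5, 1↦4, 2↦1, 3↦7, 4↦0, 5↦2, 6↦2, 7↦0, 8↦7, 9↦1, 10↦4]  zeros at y ∈ {4, 7}
  x = 3: [0↦4, 1↦4, 2↦2, 3↦9, 4↦3, 5↦6, 6↦7, 7↦6, 8↦3, 9↦9, 10↦2]  zeros at y ∈ ∅
  x = 4: [0↦7, 1↦8, 2↦7, 3↦4, 4↦10, 5↦3, 6↦5, 7↦5, 8↦3, 9↦10, 10↦4]  zeros at y ∈ ∅
  x = 5: [0↦3, 1↦5, 2↦5, 3↦3, 4↦10, 5↦4, 6↦7, 7↦8, 8↦7, 9↦4, 10↦10]  zeros at y ∈ ∅
  x = 6: [0↦3, 1↦6, 2↦7, 3↦6, 4↦3, 5↦9, 6↦2, 7↦4, 8↦4, 9↦2, 10↦9]  zeros at y ∈ ∅
  x = 7: [0↦7, 1↦0, 2↦2, 3↦2, 4↦0, 5↦7, 6↦1, 7↦4, 8↦5, 9↦4, 10↦1]  zeros at y ∈ {1, 4}
  x = 8: [0↦4, 1↦9, 2↦1, 3↦2, 4↦1, 5↦9, 6↦4, 7↦8, 8↦10, 9↦10, 10↦8]  zeros at y ∈ ∅
  x = 9: [0↦5, 1↦0, 2↦4, 3↦6, 4↦6, 5↦4, 6↦0, 7↦5, 8↦8, 9↦9, 10↦8]  zeros at y ∈ {1, 6}
  x = 10: [0↦10, 1↦6, 2↦0, 3↦3, 4↦4, 5↦3, 6↦0, 7↦6, 8↦10, 9↦1, 10↦1]  zeros at y ∈ {2, 6}
Collecting zeros: affine points = {(0, 2), (0, 7), (2, 4), (2, 7), (7, 1), (7, 4), (9, 1), (9, 6), (10, 2), (10, 6)}.
Total count |C(F_11)_aff| = 10.


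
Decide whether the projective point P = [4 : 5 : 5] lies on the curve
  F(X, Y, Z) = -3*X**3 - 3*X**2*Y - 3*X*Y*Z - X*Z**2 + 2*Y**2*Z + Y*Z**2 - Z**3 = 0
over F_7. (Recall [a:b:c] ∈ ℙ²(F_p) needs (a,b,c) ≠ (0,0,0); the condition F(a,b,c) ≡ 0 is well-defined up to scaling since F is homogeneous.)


F(4,5,5) ≡ 6 (mod 7); P is NOT on the curve.

Evaluate F(4, 5, 5) term-by-term (mod 7).
  -3*X**3 ↦ -3·64·1·1 = -192
  -3*X**2*Y ↦ -3·16·5·1 = -240
  -3*X*Y*Z ↦ -3·4·5·5 = -300
  -X*Z**2 ↦ -1·4·1·25 = -100
  2*Y**2*Z ↦ 2·1·25·5 = 250
  Y*Z**2 ↦ 1·1·5·25 = 125
  -Z**3 ↦ -1·1·1·125 = -125
Sum: F(4, 5, 5) = (-192) + (-240) + (-300) + (-100) + (250) + (125) + (-125) = -582.
Reducing mod 7: -582 ≡ 6 (mod 7).
Since F(a, b, c) ≡ 6 ≠ 0 (mod 7), P does NOT lie on the curve.


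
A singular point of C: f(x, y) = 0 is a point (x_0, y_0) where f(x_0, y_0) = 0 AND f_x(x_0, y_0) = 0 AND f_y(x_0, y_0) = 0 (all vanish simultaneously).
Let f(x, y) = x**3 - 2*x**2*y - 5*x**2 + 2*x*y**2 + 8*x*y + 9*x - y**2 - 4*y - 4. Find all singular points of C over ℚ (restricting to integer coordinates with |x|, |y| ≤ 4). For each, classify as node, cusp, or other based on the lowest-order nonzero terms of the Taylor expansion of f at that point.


Singular points: {(1, -1)}; classification: cusp.

Compute partial derivatives:
  f_x = 3*x**2 - 4*x*y - 10*x + 2*y**2 + 8*y + 9.
  f_y = -2*x**2 + 4*x*y + 8*x - 2*y - 4.
Scan x_0 ∈ {−4, ..., 4}. For each x_0, f_y(x_0, y) is a polynomial in y; find its integer roots y ∈ {−4, ..., 4}, then test f_x and f at those candidates.
  x = -4: f_y(-4, y) = -18*y - 68; no integer root y with |y| ≤ 4.
  x = -3: f_y(-3, y) = -14*y - 46; no integer root y with |y| ≤ 4.
  x = -2: f_y(-2, y) = -10*y - 28; no integer root y with |y| ≤ 4.
  x = -1: f_y(-1, y) = -6*y - 14; no integer root y with |y| ≤ 4.
  x = 0: f_y(0, y) = -2*y - 4; vanishes at y ∈ {-2}. (0, -2): f_x = 1 ≠ 0.
  x = 1: f_y(1, y) = 2*y + 2; vanishes at y ∈ {-1}. (1, -1): f_x = 0, f = 0 — SINGULAR.
  x = 2: f_y(2, y) = 6*y + 4; no integer root y with |y| ≤ 4.
  x = 3: f_y(3, y) = 10*y + 2; no integer root y with |y| ≤ 4.
  x = 4: f_y(4, y) = 14*y - 4; no integer root y with |y| ≤ 4.
Only singular point on the grid: (1, -1).
Classify: substitute x = 1 + u, y = -1 + v and expand: f = u**3 - 2*u**2*v + 2*u*v**2 + v**2.
No constant or linear terms (consistent with a singular point). Quadratic part: v**2. Cubic part: u**3 - 2*u**2*v + 2*u*v**2.
The quadratic part v**2 is a perfect square, so there is a single (double) tangent line v = 0, i.e. y = -1. Restricting the cubic part to that line (v = 0) leaves u**3 ≠ 0, so f is not divisible by v and the branch is v² ≈ -u**3 to lowest order — this is a cusp.
Classification: cusp.


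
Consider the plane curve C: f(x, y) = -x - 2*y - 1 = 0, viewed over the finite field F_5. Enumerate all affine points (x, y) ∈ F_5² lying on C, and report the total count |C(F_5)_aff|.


Affine F_5-points: {(0, 2), (1, 4), (2, 1), (3, 3), (4, 0)}; count = 5.

For each of the 25 pairs (x, y) ∈ F_5², evaluate f(x, y) mod 5. Record the zeros.
  x = 0: [0↦4, 1↦2, 2↦0, 3↦3, 4↦1]  zeros at y ∈ {2}
  x = 1: [0↦3, 1↦1, 2↦4, 3↦2, 4↦0]  zeros at y ∈ {4}
  x = 2: [0↦2, 1↦0, 2↦3, 3↦1, 4↦4]  zeros at y ∈ {1}
  x = 3: [0↦1, 1↦4, 2↦2, 3↦0, 4↦3]  zeros at y ∈ {3}
  x = 4: [0↦0, 1↦3, 2↦1, 3↦4, 4↦2]  zeros at y ∈ {0}
Collecting zeros: affine points = {(0, 2), (1, 4), (2, 1), (3, 3), (4, 0)}.
Total count |C(F_5)_aff| = 5.


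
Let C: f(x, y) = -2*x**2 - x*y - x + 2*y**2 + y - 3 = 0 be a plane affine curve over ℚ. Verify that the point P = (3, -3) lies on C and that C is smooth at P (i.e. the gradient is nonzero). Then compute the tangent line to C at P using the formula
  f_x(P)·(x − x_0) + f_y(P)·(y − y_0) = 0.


Tangent line at P: -10*x - 14*y - 12 = 0.

Step 1: f(3, -3) = 0, so P lies on C.
Step 2: partial derivatives
  f_x(x, y) = -4*x - y - 1, f_y(x, y) = -x + 4*y + 1.
  f_x(P) = -10, f_y(P) = -14 (gradient nonzero, so P is smooth).
Step 3: tangent line at P: -10·(x − 3) + -14·(y − -3) = 0.
Expanding: -10*x - 14*y - 12 = 0.


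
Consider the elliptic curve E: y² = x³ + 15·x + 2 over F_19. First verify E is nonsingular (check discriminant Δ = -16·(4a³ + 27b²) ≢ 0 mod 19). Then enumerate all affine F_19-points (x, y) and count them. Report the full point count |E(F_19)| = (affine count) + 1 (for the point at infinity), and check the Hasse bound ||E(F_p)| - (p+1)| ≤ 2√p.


Affine points = {(3, 6), (3, 13), (6, 2), (6, 17), (8, 8), (8, 11), (9, 7), (9, 12), (11, 4), (11, 15), (13, 0), (14, 7), (14, 12), (15, 7), (15, 12), (16, 5), (16, 14), (18, 9), (18, 10)}; affine count = 19; |E(F_19)| = 20.

Discriminant check: Δ ∝ 4a³ + 27b² = 4·15³ + 27·2² = 4·3375 + 27·4 ≡ 4 (mod 19). Nonzero ⇒ E is nonsingular.
For each x ∈ F_19, compute rhs = x³ + 15·x + 2 mod 19, then count y ∈ F_19 with y² ≡ rhs.
  x = 0: rhs = 2, matching y values: none (0 points).
  x = 1: rhs = 18, matching y values: none (0 points).
  x = 2: rhs = 2, matching y values: none (0 points).
  x = 3: rhs = 17, matching y values: 6, 13 (2 points).
  x = 4: rhs = 12, matching y values: none (0 points).
  x = 5: rhs = 12, matching y values: none (0 points).
  x = 6: rhs = 4, matching y values: 2, 17 (2 points).
  x = 7: rhs = 13, matching y values: none (0 points).
  x = 8: rhs = 7, matching y values: 8, 11 (2 points).
  x = 9: rhs = 11, matching y values: 7, 12 (2 points).
  x = 10: rhs = 12, matching y values: none (0 points).
  x = 11: rhs = 16, matching y values: 4, 15 (2 points).
  x = 12: rhs = 10, matching y values: none (0 points).
  x = 13: rhs = 0, matching y values: 0 (1 points).
  x = 14: rhs = 11, matching y values: 7, 12 (2 points).
  x = 15: rhs = 11, matching y values: 7, 12 (2 points).
  x = 16: rhs = 6, matching y values: 5, 14 (2 points).
  x = 17: rhs = 2, matching y values: none (0 points).
  x = 18: rhs = 5, matching y values: 9, 10 (2 points).
Total affine count: 19.
Full point count |E(F_19)| = 19 + 1 = 20.
Hasse bound: |20 − (19+1)| = |0| = 0 ≤ 2√19 ≈ 8.7178 ✓.


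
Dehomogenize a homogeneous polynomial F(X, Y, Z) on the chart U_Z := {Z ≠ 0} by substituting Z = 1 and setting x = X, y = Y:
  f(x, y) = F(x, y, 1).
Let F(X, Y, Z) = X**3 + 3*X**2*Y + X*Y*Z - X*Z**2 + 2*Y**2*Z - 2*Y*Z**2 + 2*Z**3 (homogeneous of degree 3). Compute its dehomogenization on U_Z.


f(x, y) = x**3 + 3*x**2*y + x*y - x + 2*y**2 - 2*y + 2

On U_Z we set Z = 1. Each monomial c·X^i·Y^j·Z^k in F becomes c·x^i·y^j·1^k = c·x^i·y^j.
Substituting Z = 1: F(X, Y, 1) = x**3 + 3*x**2*y + x*y - x + 2*y**2 - 2*y + 2.
Note: deg(f) ≤ deg(F) = 3; strict inequality happens when F is divisible by Z (lost terms).


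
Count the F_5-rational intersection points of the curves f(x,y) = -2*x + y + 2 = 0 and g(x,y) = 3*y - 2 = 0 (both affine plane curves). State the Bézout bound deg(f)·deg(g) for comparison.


Common zeros: {(3, 4)}; count = 1; Bézout bound = 1.

deg(f) = 1, deg(g) = 1, so Bézout bound = 1.
Scan x ∈ F_5. For each x, list the y ∈ F_5 with f(x, y) ≡ 0 and those with g(x, y) ≡ 0 (mod 5); the common zeros in that column are the intersection.
  x = 0: f ≡ 0 at y ∈ {3}; g ≡ 0 at y ∈ {4}; common: ∅.
  x = 1: f ≡ 0 at y ∈ {0}; g ≡ 0 at y ∈ {4}; common: ∅.
  x = 2: f ≡ 0 at y ∈ {2}; g ≡ 0 at y ∈ {4}; common: ∅.
  x = 3: f ≡ 0 at y ∈ {4}; g ≡ 0 at y ∈ {4}; common: {4}.
  x = 4: f ≡ 0 at y ∈ {1}; g ≡ 0 at y ∈ {4}; common: ∅.
Collecting: common zeros = {(3, 4)}, so the count is 1.
Comparison with the Bézout bound: 1 ≤ 1 = deg(f)·deg(g), as expected for curves with no common component (the bound is attained).


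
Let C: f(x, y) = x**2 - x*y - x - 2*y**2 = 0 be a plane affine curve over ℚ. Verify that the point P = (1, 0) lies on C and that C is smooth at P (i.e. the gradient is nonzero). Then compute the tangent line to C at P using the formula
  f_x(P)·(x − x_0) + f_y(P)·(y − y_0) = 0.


Tangent line at P: x - y - 1 = 0.

Step 1: f(1, 0) = 0, so P lies on C.
Step 2: partial derivatives
  f_x(x, y) = 2*x - y - 1, f_y(x, y) = -x - 4*y.
  f_x(P) = 1, f_y(P) = -1 (gradient nonzero, so P is smooth).
Step 3: tangent line at P: 1·(x − 1) + -1·(y − 0) = 0.
Expanding: x - y - 1 = 0.


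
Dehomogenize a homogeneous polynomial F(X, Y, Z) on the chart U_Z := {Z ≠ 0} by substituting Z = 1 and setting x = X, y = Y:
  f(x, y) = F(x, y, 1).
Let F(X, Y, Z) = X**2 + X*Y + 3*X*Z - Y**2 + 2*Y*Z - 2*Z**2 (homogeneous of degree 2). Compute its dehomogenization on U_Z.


f(x, y) = x**2 + x*y + 3*x - y**2 + 2*y - 2

On U_Z we set Z = 1. Each monomial c·X^i·Y^j·Z^k in F becomes c·x^i·y^j·1^k = c·x^i·y^j.
Substituting Z = 1: F(X, Y, 1) = x**2 + x*y + 3*x - y**2 + 2*y - 2.
Note: deg(f) ≤ deg(F) = 2; strict inequality happens when F is divisible by Z (lost terms).


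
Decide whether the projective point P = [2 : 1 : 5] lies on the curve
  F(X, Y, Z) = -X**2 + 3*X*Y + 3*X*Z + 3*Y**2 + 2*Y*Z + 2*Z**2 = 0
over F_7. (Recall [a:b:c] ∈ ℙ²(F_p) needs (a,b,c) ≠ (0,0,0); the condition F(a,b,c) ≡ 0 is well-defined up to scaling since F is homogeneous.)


F(2,1,5) ≡ 4 (mod 7); P is NOT on the curve.

Evaluate F(2, 1, 5) term-by-term (mod 7).
  -X**2 ↦ -1·4·1·1 = -4
  3*X*Y ↦ 3·2·1·1 = 6
  3*X*Z ↦ 3·2·1·5 = 30
  3*Y**2 ↦ 3·1·1·1 = 3
  2*Y*Z ↦ 2·1·1·5 = 10
  2*Z**2 ↦ 2·1·1·25 = 50
Sum: F(2, 1, 5) = (-4) + (6) + (30) + (3) + (10) + (50) = 95.
Reducing mod 7: 95 ≡ 4 (mod 7).
Since F(a, b, c) ≡ 4 ≠ 0 (mod 7), P does NOT lie on the curve.


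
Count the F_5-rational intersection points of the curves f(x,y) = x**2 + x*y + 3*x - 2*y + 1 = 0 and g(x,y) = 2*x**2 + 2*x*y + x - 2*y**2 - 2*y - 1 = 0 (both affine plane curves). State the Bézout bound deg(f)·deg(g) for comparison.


Common zeros: {(0, 3), (4, 3)}; count = 2; Bézout bound = 4.

deg(f) = 2, deg(g) = 2, so Bézout bound = 4.
Scan x ∈ F_5. For each x, list the y ∈ F_5 with f(x, y) ≡ 0 and those with g(x, y) ≡ 0 (mod 5); the common zeros in that column are the intersection.
  x = 0: f ≡ 0 at y ∈ {3}; g ≡ 0 at y ∈ {1, 3}; common: {3}.
  x = 1: f ≡ 0 at y ∈ {0}; g ≡ 0 at y ∈ {1, 4}; common: ∅.
  x = 2: f ≡ 0 at y ∈ ∅; g ≡ 0 at y ∈ {2, 4}; common: ∅.
  x = 3: f ≡ 0 at y ∈ {1}; g ≡ 0 at y ∈ {0, 2}; common: ∅.
  x = 4: f ≡ 0 at y ∈ {3}; g ≡ 0 at y ∈ {0, 3}; common: {3}.
Collecting: common zeros = {(0, 3), (4, 3)}, so the count is 2.
Comparison with the Bézout bound: 2 ≤ 4 = deg(f)·deg(g), as expected for curves with no common component (the affine F_5-count falls short of the bound because intersections may lie at infinity, over extension fields, or carry multiplicity).


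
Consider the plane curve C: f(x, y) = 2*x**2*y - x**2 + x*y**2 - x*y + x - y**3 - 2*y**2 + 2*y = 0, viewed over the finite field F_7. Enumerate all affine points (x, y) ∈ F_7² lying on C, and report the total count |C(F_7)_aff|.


Affine F_7-points: {(0, 0), (1, 0), (3, 4), (3, 5), (3, 6), (4, 5), (5, 6)}; count = 7.

For each of the 49 pairs (x, y) ∈ F_7², evaluate f(x, y) mod 7. Record the zeros.
  x = 0: [0↦0, 1↦6, 2↦2, 3↦3, 4↦3, 5↦3, 6↦4]  zeros at y ∈ {0}
  x = 1: [0↦0, 1↦1, 2↦1, 3↦1, 4↦2, 5↦5, 6↦4]  zeros at y ∈ {0}
  x = 2: [0↦5, 1↦5, 2↦6, 3↦2, 4↦1, 5↦4, 6↦5]  zeros at y ∈ ∅
  x = 3: [0↦1, 1↦4, 2↦3, 3↦6, 4↦0, 5↦0, 6↦0]  zeros at y ∈ {4, 5, 6}
  x = 4: [0↦2, 1↦5, 2↦6, 3↦6, 4↦6, 5↦0, 6↦3]  zeros at y ∈ {5}
  x = 5: [0↦1, 1↦1, 2↦1, 3↦2, 4↦5, 5↦4, 6↦0]  zeros at y ∈ {6}
  x = 6: [0↦5, 1↦6, 2↦2, 3↦1, 4↦4, 5↦5, 6↦5]  zeros at y ∈ ∅
Collecting zeros: affine points = {(0, 0), (1, 0), (3, 4), (3, 5), (3, 6), (4, 5), (5, 6)}.
Total count |C(F_7)_aff| = 7.


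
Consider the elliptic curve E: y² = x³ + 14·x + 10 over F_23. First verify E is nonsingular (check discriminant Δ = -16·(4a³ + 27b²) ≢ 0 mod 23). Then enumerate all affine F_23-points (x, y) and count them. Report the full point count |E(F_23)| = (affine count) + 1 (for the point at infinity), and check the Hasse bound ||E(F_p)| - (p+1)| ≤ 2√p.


Affine points = {(1, 5), (1, 18), (2, 0), (8, 6), (8, 17), (10, 0), (11, 0), (14, 11), (14, 12), (16, 11), (16, 12), (17, 3), (17, 20), (22, 8), (22, 15)}; affine count = 15; |E(F_23)| = 16.

Discriminant check: Δ ∝ 4a³ + 27b² = 4·14³ + 27·10² = 4·2744 + 27·100 ≡ 14 (mod 23). Nonzero ⇒ E is nonsingular.
For each x ∈ F_23, compute rhs = x³ + 14·x + 10 mod 23, then count y ∈ F_23 with y² ≡ rhs.
  x = 0: rhs = 10, matching y values: none (0 points).
  x = 1: rhs = 2, matching y values: 5, 18 (2 points).
  x = 2: rhs = 0, matching y values: 0 (1 points).
  x = 3: rhs = 10, matching y values: none (0 points).
  x = 4: rhs = 15, matching y values: none (0 points).
  x = 5: rhs = 21, matching y values: none (0 points).
  x = 6: rhs = 11, matching y values: none (0 points).
  x = 7: rhs = 14, matching y values: none (0 points).
  x = 8: rhs = 13, matching y values: 6, 17 (2 points).
  x = 9: rhs = 14, matching y values: none (0 points).
  x = 10: rhs = 0, matching y values: 0 (1 points).
  x = 11: rhs = 0, matching y values: 0 (1 points).
  x = 12: rhs = 20, matching y values: none (0 points).
  x = 13: rhs = 20, matching y values: none (0 points).
  x = 14: rhs = 6, matching y values: 11, 12 (2 points).
  x = 15: rhs = 7, matching y values: none (0 points).
  x = 16: rhs = 6, matching y values: 11, 12 (2 points).
  x = 17: rhs = 9, matching y values: 3, 20 (2 points).
  x = 18: rhs = 22, matching y values: none (0 points).
  x = 19: rhs = 5, matching y values: none (0 points).
  x = 20: rhs = 10, matching y values: none (0 points).
  x = 21: rhs = 20, matching y values: none (0 points).
  x = 22: rhs = 18, matching y values: 8, 15 (2 points).
Total affine count: 15.
Full point count |E(F_23)| = 15 + 1 = 16.
Hasse bound: |16 − (23+1)| = |-8| = 8 ≤ 2√23 ≈ 9.5917 ✓.


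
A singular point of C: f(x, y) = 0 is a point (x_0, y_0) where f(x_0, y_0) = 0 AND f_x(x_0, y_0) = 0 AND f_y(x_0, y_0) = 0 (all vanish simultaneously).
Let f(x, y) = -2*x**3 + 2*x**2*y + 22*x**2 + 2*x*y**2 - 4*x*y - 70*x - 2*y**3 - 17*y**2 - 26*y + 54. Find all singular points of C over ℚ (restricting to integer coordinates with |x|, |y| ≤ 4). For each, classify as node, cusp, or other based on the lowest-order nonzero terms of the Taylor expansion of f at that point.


Singular points: {(3, -2)}; classification: cusp.

Compute partial derivatives:
  f_x = -6*x**2 + 4*x*y + 44*x + 2*y**2 - 4*y - 70.
  f_y = 2*x**2 + 4*x*y - 4*x - 6*y**2 - 34*y - 26.
Scan x_0 ∈ {−4, ..., 4}. For each x_0, f_y(x_0, y) is a polynomial in y; find its integer roots y ∈ {−4, ..., 4}, then test f_x and f at those candidates.
  x = -4: f_y(-4, y) = -6*y**2 - 50*y + 22; no integer root y with |y| ≤ 4.
  x = -3: f_y(-3, y) = -6*y**2 - 46*y + 4; no integer root y with |y| ≤ 4.
  x = -2: f_y(-2, y) = -6*y**2 - 42*y - 10; no integer root y with |y| ≤ 4.
  x = -1: f_y(-1, y) = -6*y**2 - 38*y - 20; no integer root y with |y| ≤ 4.
  x = 0: f_y(0, y) = -6*y**2 - 34*y - 26; no integer root y with |y| ≤ 4.
  x = 1: f_y(1, y) = -6*y**2 - 30*y - 28; no integer root y with |y| ≤ 4.
  x = 2: f_y(2, y) = -6*y**2 - 26*y - 26; no integer root y with |y| ≤ 4.
  x = 3: f_y(3, y) = -6*y**2 - 22*y - 20; vanishes at y ∈ {-2}. (3, -2): f_x = 0, f = 0 — SINGULAR.
  x = 4: f_y(4, y) = -6*y**2 - 18*y - 10; no integer root y with |y| ≤ 4.
Only singular point on the grid: (3, -2).
Classify: substitute x = 3 + u, y = -2 + v and expand: f = -2*u**3 + 2*u**2*v + 2*u*v**2 - 2*v**3 + v**2.
No constant or linear terms (consistent with a singular point). Quadratic part: v**2. Cubic part: -2*u**3 + 2*u**2*v + 2*u*v**2 - 2*v**3.
The quadratic part v**2 is a perfect square, so there is a single (double) tangent line v = 0, i.e. y = -2. Restricting the cubic part to that line (v = 0) leaves -2*u**3 ≠ 0, so f is not divisible by v and the branch is v² ≈ 2*u**3 to lowest order — this is a cusp.
Classification: cusp.


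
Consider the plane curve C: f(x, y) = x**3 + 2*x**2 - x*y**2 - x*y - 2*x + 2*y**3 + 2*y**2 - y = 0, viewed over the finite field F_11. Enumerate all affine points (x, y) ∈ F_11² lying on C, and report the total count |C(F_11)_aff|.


Affine F_11-points: {(0, 0), (0, 2), (0, 8), (2, 1), (2, 2), (2, 8), (4, 0), (4, 6), (5, 0), (7, 2), (7, 8), (7, 9), (9, 1), (10, 7)}; count = 14.

For each of the 121 pairs (x, y) ∈ F_11², evaluate f(x, y) mod 11. Record the zeros.
  x = 0: [0↦0, 1↦3, 2↦0, 3↦3, 4↦2, 5↦9, 6↦3, 7↦7, 8↦0, 9↦5, 10↦1]  zeros at y ∈ {0, 2, 8}
  x = 1: [0↦1, 1↦2, 2↦6, 3↦3, 4↦5, 5↦2, 6↦6, 7↦7, 8↦6, 9↦4, 10↦2]  zeros at y ∈ ∅
  x = 2: [0↦1, 1↦0, 2↦0, 3↦2, 4↦7, 5↦5, 6↦8, 7↦6, 8↦0, 9↦2, 10↦2]  zeros at y ∈ {1, 2, 8}
  x = 3: [0↦6, 1↦3, 2↦10, 3↦6, 4↦3, 5↦2, 6↦4, 7↦10, 8↦10, 9↦5, 10↦7]  zeros at y ∈ ∅
  x = 4: [0↦0, 1↦6, 2↦9, 3↦10, 4↦10, 5↦10, 6↦0, 7↦3, 8↦9, 9↦8, 10↦1]  zeros at y ∈ {0, 6}
  x = 5: [0↦0, 1↦4, 2↦3, 3↦9, 4↦1, 5↦2, 6↦2, 7↦2, 8↦3, 9↦6, 10↦1]  zeros at y ∈ {0}
  x = 6: [0↦1, 1↦3, 2↦9, 3↦9, 4↦4, 5↦6, 6↦5, 7↦2, 8↦9, 9↦5, 10↦2]  zeros at y ∈ ∅
  x = 7: [0↦9, 1↦9, 2↦0, 3↦5, 4↦3, 5↦6, 6↦4, 7↦9, 8↦0, 9↦0, 10↦10]  zeros at y ∈ {2, 8, 9}
  x = 8: [0↦8, 1↦6, 2↦4, 3↦3, 4↦4, 5↦8, 6↦5, 7↦7, 8↦4, 9↦8, 10↦9]  zeros at y ∈ ∅
  x = 9: [0↦4, 1↦0, 2↦5, 3↦9, 4↦2, 5↦7, 6↦3, 7↦2, 8↦5, 9↦2, 10↦5]  zeros at y ∈ {1}
  x = 10: [0↦3, 1↦8, 2↦9, 3↦7, 4↦3, 5↦9, 6↦4, 7↦0, 8↦9, 9↦10, 10↦4]  zeros at y ∈ {7}
Collecting zeros: affine points = {(0, 0), (0, 2), (0, 8), (2, 1), (2, 2), (2, 8), (4, 0), (4, 6), (5, 0), (7, 2), (7, 8), (7, 9), (9, 1), (10, 7)}.
Total count |C(F_11)_aff| = 14.


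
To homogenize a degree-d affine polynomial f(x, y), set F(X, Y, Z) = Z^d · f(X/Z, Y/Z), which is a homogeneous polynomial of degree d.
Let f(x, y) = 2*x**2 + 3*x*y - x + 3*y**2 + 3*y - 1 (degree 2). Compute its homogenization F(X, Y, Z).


F(X, Y, Z) = 2*X**2 + 3*X*Y - X*Z + 3*Y**2 + 3*Y*Z - Z**2

deg(f) = 2.
Substitute x = X/Z, y = Y/Z into f, then multiply by Z^2.
  monomial 2·x^2·y^0 ↦ 2·X^2·Y^0·Z^0.
  monomial 3·x^1·y^1 ↦ 3·X^1·Y^1·Z^0.
  monomial -1·x^1·y^0 ↦ -1·X^1·Y^0·Z^1.
  monomial 3·x^0·y^2 ↦ 3·X^0·Y^2·Z^0.
  monomial 3·x^0·y^1 ↦ 3·X^0·Y^1·Z^1.
  monomial -1·x^0·y^0 ↦ -1·X^0·Y^0·Z^2.
Collecting: F(X, Y, Z) = 2*X**2 + 3*X*Y - X*Z + 3*Y**2 + 3*Y*Z - Z**2.


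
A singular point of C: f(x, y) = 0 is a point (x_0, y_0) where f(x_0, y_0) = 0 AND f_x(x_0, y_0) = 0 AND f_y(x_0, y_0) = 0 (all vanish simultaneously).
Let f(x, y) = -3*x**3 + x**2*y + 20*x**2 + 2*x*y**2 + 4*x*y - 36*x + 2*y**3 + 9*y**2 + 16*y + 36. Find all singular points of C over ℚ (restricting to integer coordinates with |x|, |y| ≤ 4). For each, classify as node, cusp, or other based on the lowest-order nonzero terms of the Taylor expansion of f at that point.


Singular points: {(2, -2)}; classification: cusp.

Compute partial derivatives:
  f_x = -9*x**2 + 2*x*y + 40*x + 2*y**2 + 4*y - 36.
  f_y = x**2 + 4*x*y + 4*x + 6*y**2 + 18*y + 16.
Scan x_0 ∈ {−4, ..., 4}. For each x_0, f_y(x_0, y) is a polynomial in y; find its integer roots y ∈ {−4, ..., 4}, then test f_x and f at those candidates.
  x = -4: f_y(-4, y) = 6*y**2 + 2*y + 16; no integer root y with |y| ≤ 4.
  x = -3: f_y(-3, y) = 6*y**2 + 6*y + 13; no integer root y with |y| ≤ 4.
  x = -2: f_y(-2, y) = 6*y**2 + 10*y + 12; no integer root y with |y| ≤ 4.
  x = -1: f_y(-1, y) = 6*y**2 + 14*y + 13; no integer root y with |y| ≤ 4.
  x = 0: f_y(0, y) = 6*y**2 + 18*y + 16; no integer root y with |y| ≤ 4.
  x = 1: f_y(1, y) = 6*y**2 + 22*y + 21; no integer root y with |y| ≤ 4.
  x = 2: f_y(2, y) = 6*y**2 + 26*y + 28; vanishes at y ∈ {-2}. (2, -2): f_x = 0, f = 0 — SINGULAR.
  x = 3: f_y(3, y) = 6*y**2 + 30*y + 37; no integer root y with |y| ≤ 4.
  x = 4: f_y(4, y) = 6*y**2 + 34*y + 48; vanishes at y ∈ {-3}. (4, -3): f_x = -38 ≠ 0.
Only singular point on the grid: (2, -2).
Classify: substitute x = 2 + u, y = -2 + v and expand: f = -3*u**3 + u**2*v + 2*u*v**2 + 2*v**3 + v**2.
No constant or linear terms (consistent with a singular point). Quadratic part: v**2. Cubic part: -3*u**3 + u**2*v + 2*u*v**2 + 2*v**3.
The quadratic part v**2 is a perfect square, so there is a single (double) tangent line v = 0, i.e. y = -2. Restricting the cubic part to that line (v = 0) leaves -3*u**3 ≠ 0, so f is not divisible by v and the branch is v² ≈ 3*u**3 to lowest order — this is a cusp.
Classification: cusp.


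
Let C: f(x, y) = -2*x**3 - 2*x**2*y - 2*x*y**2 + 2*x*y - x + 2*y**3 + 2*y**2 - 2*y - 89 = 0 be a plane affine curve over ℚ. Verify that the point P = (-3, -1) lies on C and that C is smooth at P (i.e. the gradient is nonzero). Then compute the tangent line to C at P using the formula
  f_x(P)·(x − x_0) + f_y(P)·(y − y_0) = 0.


Tangent line at P: -71*x - 36*y - 249 = 0.

Step 1: f(-3, -1) = 0, so P lies on C.
Step 2: partial derivatives
  f_x(x, y) = -6*x**2 - 4*x*y - 2*y**2 + 2*y - 1, f_y(x, y) = -2*x**2 - 4*x*y + 2*x + 6*y**2 + 4*y - 2.
  f_x(P) = -71, f_y(P) = -36 (gradient nonzero, so P is smooth).
Step 3: tangent line at P: -71·(x − -3) + -36·(y − -1) = 0.
Expanding: -71*x - 36*y - 249 = 0.


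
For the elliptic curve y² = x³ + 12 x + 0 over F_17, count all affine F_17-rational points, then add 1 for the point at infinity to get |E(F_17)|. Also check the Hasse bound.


Affine points = {(0, 0), (1, 8), (1, 9), (2, 7), (2, 10), (5, 7), (5, 10), (6, 4), (6, 13), (7, 6), (7, 11), (8, 8), (8, 9), (9, 2), (9, 15), (10, 7), (10, 10), (11, 1), (11, 16), (12, 6), (12, 11), (15, 6), (15, 11), (16, 2), (16, 15)}; affine count = 25; |E(F_17)| = 26.

Discriminant check: Δ ∝ 4a³ + 27b² = 4·12³ + 27·0² = 4·1728 + 27·0 ≡ 10 (mod 17). Nonzero ⇒ E is nonsingular.
For each x ∈ F_17, compute rhs = x³ + 12·x + 0 mod 17, then count y ∈ F_17 with y² ≡ rhs.
  x = 0: rhs = 0, matching y values: 0 (1 points).
  x = 1: rhs = 13, matching y values: 8, 9 (2 points).
  x = 2: rhs = 15, matching y values: 7, 10 (2 points).
  x = 3: rhs = 12, matching y values: none (0 points).
  x = 4: rhs = 10, matching y values: none (0 points).
  x = 5: rhs = 15, matching y values: 7, 10 (2 points).
  x = 6: rhs = 16, matching y values: 4, 13 (2 points).
  x = 7: rhs = 2, matching y values: 6, 11 (2 points).
  x = 8: rhs = 13, matching y values: 8, 9 (2 points).
  x = 9: rhs = 4, matching y values: 2, 15 (2 points).
  x = 10: rhs = 15, matching y values: 7, 10 (2 points).
  x = 11: rhs = 1, matching y values: 1, 16 (2 points).
  x = 12: rhs = 2, matching y values: 6, 11 (2 points).
  x = 13: rhs = 7, matching y values: none (0 points).
  x = 14: rhs = 5, matching y values: none (0 points).
  x = 15: rhs = 2, matching y values: 6, 11 (2 points).
  x = 16: rhs = 4, matching y values: 2, 15 (2 points).
Total affine count: 25.
Full point count |E(F_17)| = 25 + 1 = 26.
Hasse bound: |26 − (17+1)| = |8| = 8 ≤ 2√17 ≈ 8.2462 ✓.


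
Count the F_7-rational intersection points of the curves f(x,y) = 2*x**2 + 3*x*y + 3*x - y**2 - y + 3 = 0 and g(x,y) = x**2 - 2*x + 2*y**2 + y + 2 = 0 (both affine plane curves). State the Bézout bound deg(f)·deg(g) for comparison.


Common zeros: {(1, 5)}; count = 1; Bézout bound = 4.

deg(f) = 2, deg(g) = 2, so Bézout bound = 4.
Scan x ∈ F_7. For each x, list the y ∈ F_7 with f(x, y) ≡ 0 and those with g(x, y) ≡ 0 (mod 7); the common zeros in that column are the intersection.
  x = 0: f ≡ 0 at y ∈ ∅; g ≡ 0 at y ∈ ∅; common: ∅.
  x = 1: f ≡ 0 at y ∈ {4, 5}; g ≡ 0 at y ∈ {5}; common: {5}.
  x = 2: f ≡ 0 at y ∈ {1, 4}; g ≡ 0 at y ∈ ∅; common: ∅.
  x = 3: f ≡ 0 at y ∈ {2, 6}; g ≡ 0 at y ∈ ∅; common: ∅.
  x = 4: f ≡ 0 at y ∈ {5, 6}; g ≡ 0 at y ∈ ∅; common: ∅.
  x = 5: f ≡ 0 at y ∈ ∅; g ≡ 0 at y ∈ ∅; common: ∅.
  x = 6: f ≡ 0 at y ∈ ∅; g ≡ 0 at y ∈ ∅; common: ∅.
Collecting: common zeros = {(1, 5)}, so the count is 1.
Comparison with the Bézout bound: 1 ≤ 4 = deg(f)·deg(g), as expected for curves with no common component (the affine F_7-count falls short of the bound because intersections may lie at infinity, over extension fields, or carry multiplicity).


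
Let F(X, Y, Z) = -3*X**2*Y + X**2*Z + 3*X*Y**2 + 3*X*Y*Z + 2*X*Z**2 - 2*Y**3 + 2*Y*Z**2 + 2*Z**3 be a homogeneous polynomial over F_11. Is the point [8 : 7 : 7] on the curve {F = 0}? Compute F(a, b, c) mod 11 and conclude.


F(8,7,7) ≡ 0 (mod 11); P is on the curve.

Evaluate F(8, 7, 7) term-by-term (mod 11).
  -3*X**2*Y ↦ -3·64·7·1 = -1344
  X**2*Z ↦ 1·64·1·7 = 448
  3*X*Y**2 ↦ 3·8·49·1 = 1176
  3*X*Y*Z ↦ 3·8·7·7 = 1176
  2*X*Z**2 ↦ 2·8·1·49 = 784
  -2*Y**3 ↦ -2·1·343·1 = -686
  2*Y*Z**2 ↦ 2·1·7·49 = 686
  2*Z**3 ↦ 2·1·1·343 = 686
Sum: F(8, 7, 7) = (-1344) + (448) + (1176) + (1176) + (784) + (-686) + (686) + (686) = 2926.
Reducing mod 11: 2926 ≡ 0 (mod 11).
Since F(a, b, c) ≡ 0 (mod 11), P lies on the curve.


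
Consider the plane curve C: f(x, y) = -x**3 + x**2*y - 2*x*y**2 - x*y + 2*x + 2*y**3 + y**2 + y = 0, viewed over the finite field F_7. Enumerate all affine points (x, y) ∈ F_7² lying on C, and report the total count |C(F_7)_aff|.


Affine F_7-points: {(0, 0), (0, 5), (1, 3), (1, 5), (3, 0), (3, 6), (4, 0), (4, 2), (4, 5), (5, 6), (6, 1)}; count = 11.

For each of the 49 pairs (x, y) ∈ F_7², evaluate f(x, y) mod 7. Record the zeros.
  x = 0: [0↦0, 1↦4, 2↦1, 3↦3, 4↦1, 5↦0, 6↦5]  zeros at y ∈ {0, 5}
  x = 1: [0↦1, 1↦3, 2↦1, 3↦0, 4↦5, 5↦0, 6↦4]  zeros at y ∈ {3, 5}
  x = 2: [0↦3, 1↦5, 2↦6, 3↦4, 4↦4, 5↦4, 6↦2]  zeros at y ∈ ∅
  x = 3: [0↦0, 1↦4, 2↦3, 3↦2, 4↦6, 5↦6, 6↦0]  zeros at y ∈ {0, 6}
  x = 4: [0↦0, 1↦1, 2↦0, 3↦2, 4↦5, 5↦0, 6↦6]  zeros at y ∈ {0, 2, 5}
  x = 5: [0↦4, 1↦4, 2↦5, 3↦5, 4↦2, 5↦1, 6↦0]  zeros at y ∈ {6}
  x = 6: [0↦6, 1↦0, 2↦5, 3↦5, 4↦5, 5↦3, 6↦4]  zeros at y ∈ {1}
Collecting zeros: affine points = {(0, 0), (0, 5), (1, 3), (1, 5), (3, 0), (3, 6), (4, 0), (4, 2), (4, 5), (5, 6), (6, 1)}.
Total count |C(F_7)_aff| = 11.


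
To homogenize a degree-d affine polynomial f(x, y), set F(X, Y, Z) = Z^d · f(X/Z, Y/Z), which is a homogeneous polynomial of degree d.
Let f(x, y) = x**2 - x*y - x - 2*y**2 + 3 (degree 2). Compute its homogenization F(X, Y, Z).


F(X, Y, Z) = X**2 - X*Y - X*Z - 2*Y**2 + 3*Z**2

deg(f) = 2.
Substitute x = X/Z, y = Y/Z into f, then multiply by Z^2.
  monomial 1·x^2·y^0 ↦ 1·X^2·Y^0·Z^0.
  monomial -1·x^1·y^1 ↦ -1·X^1·Y^1·Z^0.
  monomial -1·x^1·y^0 ↦ -1·X^1·Y^0·Z^1.
  monomial -2·x^0·y^2 ↦ -2·X^0·Y^2·Z^0.
  monomial 3·x^0·y^0 ↦ 3·X^0·Y^0·Z^2.
Collecting: F(X, Y, Z) = X**2 - X*Y - X*Z - 2*Y**2 + 3*Z**2.


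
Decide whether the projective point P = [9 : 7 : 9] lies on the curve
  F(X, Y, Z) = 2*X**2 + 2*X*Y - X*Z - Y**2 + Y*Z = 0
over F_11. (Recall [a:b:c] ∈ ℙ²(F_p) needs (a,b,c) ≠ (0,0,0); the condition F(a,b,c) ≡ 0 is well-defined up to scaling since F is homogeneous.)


F(9,7,9) ≡ 1 (mod 11); P is NOT on the curve.

Evaluate F(9, 7, 9) term-by-term (mod 11).
  2*X**2 ↦ 2·81·1·1 = 162
  2*X*Y ↦ 2·9·7·1 = 126
  -X*Z ↦ -1·9·1·9 = -81
  -Y**2 ↦ -1·1·49·1 = -49
  Y*Z ↦ 1·1·7·9 = 63
Sum: F(9, 7, 9) = (162) + (126) + (-81) + (-49) + (63) = 221.
Reducing mod 11: 221 ≡ 1 (mod 11).
Since F(a, b, c) ≡ 1 ≠ 0 (mod 11), P does NOT lie on the curve.


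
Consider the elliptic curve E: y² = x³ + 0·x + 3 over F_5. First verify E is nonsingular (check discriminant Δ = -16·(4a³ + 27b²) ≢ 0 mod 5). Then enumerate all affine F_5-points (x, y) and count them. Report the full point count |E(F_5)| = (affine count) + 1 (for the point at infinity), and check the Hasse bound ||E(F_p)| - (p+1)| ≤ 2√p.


Affine points = {(1, 2), (1, 3), (2, 1), (2, 4), (3, 0)}; affine count = 5; |E(F_5)| = 6.

Discriminant check: Δ ∝ 4a³ + 27b² = 4·0³ + 27·3² = 4·0 + 27·9 ≡ 3 (mod 5). Nonzero ⇒ E is nonsingular.
For each x ∈ F_5, compute rhs = x³ + 0·x + 3 mod 5, then count y ∈ F_5 with y² ≡ rhs.
  x = 0: rhs = 3, matching y values: none (0 points).
  x = 1: rhs = 4, matching y values: 2, 3 (2 points).
  x = 2: rhs = 1, matching y values: 1, 4 (2 points).
  x = 3: rhs = 0, matching y values: 0 (1 points).
  x = 4: rhs = 2, matching y values: none (0 points).
Total affine count: 5.
Full point count |E(F_5)| = 5 + 1 = 6.
Hasse bound: |6 − (5+1)| = |0| = 0 ≤ 2√5 ≈ 4.4721 ✓.


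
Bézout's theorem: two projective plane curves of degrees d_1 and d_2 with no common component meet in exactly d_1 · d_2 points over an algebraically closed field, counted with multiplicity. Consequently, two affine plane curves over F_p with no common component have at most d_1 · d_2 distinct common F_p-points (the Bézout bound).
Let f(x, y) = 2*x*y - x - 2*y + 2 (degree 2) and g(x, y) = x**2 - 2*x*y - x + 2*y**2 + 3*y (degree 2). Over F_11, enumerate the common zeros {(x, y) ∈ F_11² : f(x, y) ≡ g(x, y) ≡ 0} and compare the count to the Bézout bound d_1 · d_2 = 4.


Common zeros: {(10, 9)}; count = 1; Bézout bound = 4.

deg(f) = 2, deg(g) = 2, so Bézout bound = 4.
Scan x ∈ F_11. For each x, list the y ∈ F_11 with f(x, y) ≡ 0 and those with g(x, y) ≡ 0 (mod 11); the common zeros in that column are the intersection.
  x = 0: f ≡ 0 at y ∈ {1}; g ≡ 0 at y ∈ {0, 4}; common: ∅.
  x = 1: f ≡ 0 at y ∈ ∅; g ≡ 0 at y ∈ {0, 5}; common: ∅.
  x = 2: f ≡ 0 at y ∈ {0}; g ≡ 0 at y ∈ ∅; common: ∅.
  x = 3: f ≡ 0 at y ∈ {3}; g ≡ 0 at y ∈ {8, 10}; common: ∅.
  x = 4: f ≡ 0 at y ∈ {4}; g ≡ 0 at y ∈ ∅; common: ∅.
  x = 5: f ≡ 0 at y ∈ {10}; g ≡ 0 at y ∈ ∅; common: ∅.
  x = 6: f ≡ 0 at y ∈ {7}; g ≡ 0 at y ∈ ∅; common: ∅.
  x = 7: f ≡ 0 at y ∈ {5}; g ≡ 0 at y ∈ {1, 10}; common: ∅.
  x = 8: f ≡ 0 at y ∈ {2}; g ≡ 0 at y ∈ ∅; common: ∅.
  x = 9: f ≡ 0 at y ∈ {8}; g ≡ 0 at y ∈ {4, 9}; common: ∅.
  x = 10: f ≡ 0 at y ∈ {9}; g ≡ 0 at y ∈ {5, 9}; common: {9}.
Collecting: common zeros = {(10, 9)}, so the count is 1.
Comparison with the Bézout bound: 1 ≤ 4 = deg(f)·deg(g), as expected for curves with no common component (the affine F_11-count falls short of the bound because intersections may lie at infinity, over extension fields, or carry multiplicity).


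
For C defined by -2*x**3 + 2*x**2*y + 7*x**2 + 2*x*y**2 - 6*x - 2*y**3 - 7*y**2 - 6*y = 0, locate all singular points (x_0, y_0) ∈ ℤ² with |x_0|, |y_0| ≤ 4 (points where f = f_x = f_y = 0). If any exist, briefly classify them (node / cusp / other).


Singular points: {(1, -1)}; classification: node.

Compute partial derivatives:
  f_x = -6*x**2 + 4*x*y + 14*x + 2*y**2 - 6.
  f_y = 2*x**2 + 4*x*y - 6*y**2 - 14*y - 6.
Scan x_0 ∈ {−4, ..., 4}. For each x_0, f_y(x_0, y) is a polynomial in y; find its integer roots y ∈ {−4, ..., 4}, then test f_x and f at those candidates.
  x = -4: f_y(-4, y) = -6*y**2 - 30*y + 26; no integer root y with |y| ≤ 4.
  x = -3: f_y(-3, y) = -6*y**2 - 26*y + 12; no integer root y with |y| ≤ 4.
  x = -2: f_y(-2, y) = -6*y**2 - 22*y + 2; no integer root y with |y| ≤ 4.
  x = -1: f_y(-1, y) = -6*y**2 - 18*y - 4; no integer root y with |y| ≤ 4.
  x = 0: f_y(0, y) = -6*y**2 - 14*y - 6; no integer root y with |y| ≤ 4.
  x = 1: f_y(1, y) = -6*y**2 - 10*y - 4; vanishes at y ∈ {-1}. (1, -1): f_x = 0, f = 0 — SINGULAR.
  x = 2: f_y(2, y) = -6*y**2 - 6*y + 2; no integer root y with |y| ≤ 4.
  x = 3: f_y(3, y) = -6*y**2 - 2*y + 12; no integer root y with |y| ≤ 4.
  x = 4: f_y(4, y) = -6*y**2 + 2*y + 26; no integer root y with |y| ≤ 4.
Only singular point on the grid: (1, -1).
Classify: substitute x = 1 + u, y = -1 + v and expand: f = -2*u**3 + 2*u**2*v - u**2 + 2*u*v**2 - 2*v**3 + v**2.
No constant or linear terms (consistent with a singular point). Quadratic part: -u**2 + v**2. Cubic part: -2*u**3 + 2*u**2*v + 2*u*v**2 - 2*v**3.
The quadratic part v**2 - u**2 = (v − u)(v + u) splits into two distinct linear factors, so there are two distinct tangent lines y − -1 = ±(x − 1) — this is a node (ordinary double point).
Classification: node.


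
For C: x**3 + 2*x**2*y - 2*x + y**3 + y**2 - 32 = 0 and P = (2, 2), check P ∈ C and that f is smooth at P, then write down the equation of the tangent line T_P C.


Tangent line at P: 26*x + 24*y - 100 = 0.

Step 1: f(2, 2) = 0, so P lies on C.
Step 2: partial derivatives
  f_x(x, y) = 3*x**2 + 4*x*y - 2, f_y(x, y) = 2*x**2 + 3*y**2 + 2*y.
  f_x(P) = 26, f_y(P) = 24 (gradient nonzero, so P is smooth).
Step 3: tangent line at P: 26·(x − 2) + 24·(y − 2) = 0.
Expanding: 26*x + 24*y - 100 = 0.


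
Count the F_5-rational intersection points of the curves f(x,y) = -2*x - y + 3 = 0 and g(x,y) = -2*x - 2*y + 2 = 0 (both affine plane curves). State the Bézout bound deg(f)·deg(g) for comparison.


Common zeros: {(2, 4)}; count = 1; Bézout bound = 1.

deg(f) = 1, deg(g) = 1, so Bézout bound = 1.
Scan x ∈ F_5. For each x, list the y ∈ F_5 with f(x, y) ≡ 0 and those with g(x, y) ≡ 0 (mod 5); the common zeros in that column are the intersection.
  x = 0: f ≡ 0 at y ∈ {3}; g ≡ 0 at y ∈ {1}; common: ∅.
  x = 1: f ≡ 0 at y ∈ {1}; g ≡ 0 at y ∈ {0}; common: ∅.
  x = 2: f ≡ 0 at y ∈ {4}; g ≡ 0 at y ∈ {4}; common: {4}.
  x = 3: f ≡ 0 at y ∈ {2}; g ≡ 0 at y ∈ {3}; common: ∅.
  x = 4: f ≡ 0 at y ∈ {0}; g ≡ 0 at y ∈ {2}; common: ∅.
Collecting: common zeros = {(2, 4)}, so the count is 1.
Comparison with the Bézout bound: 1 ≤ 1 = deg(f)·deg(g), as expected for curves with no common component (the bound is attained).


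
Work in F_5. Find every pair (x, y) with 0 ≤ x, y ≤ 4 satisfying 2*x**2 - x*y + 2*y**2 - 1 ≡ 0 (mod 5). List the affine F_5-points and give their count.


Affine F_5-points: ∅; count = 0.

For each of the 25 pairs (x, y) ∈ F_5², evaluate f(x, y) mod 5. Record the zeros.
  x = 0: [0↦4, 1↦1, 2↦2, 3↦2, 4↦1]  zeros at y ∈ ∅
  x = 1: [0↦1, 1↦2, 2↦2, 3↦1, 4↦4]  zeros at y ∈ ∅
  x = 2: [0↦2, 1↦2, 2↦1, 3↦4, 4↦1]  zeros at y ∈ ∅
  x = 3: [0↦2, 1↦1, 2↦4, 3↦1, 4↦2]  zeros at y ∈ ∅
  x = 4: [0↦1, 1↦4, 2↦1, 3↦2, 4↦2]  zeros at y ∈ ∅
Collecting zeros: affine points = ∅.
Total count |C(F_5)_aff| = 0.


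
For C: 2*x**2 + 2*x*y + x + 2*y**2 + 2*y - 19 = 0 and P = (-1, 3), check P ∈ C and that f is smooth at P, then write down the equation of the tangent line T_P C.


Tangent line at P: 3*x + 12*y - 33 = 0.

Step 1: f(-1, 3) = 0, so P lies on C.
Step 2: partial derivatives
  f_x(x, y) = 4*x + 2*y + 1, f_y(x, y) = 2*x + 4*y + 2.
  f_x(P) = 3, f_y(P) = 12 (gradient nonzero, so P is smooth).
Step 3: tangent line at P: 3·(x − -1) + 12·(y − 3) = 0.
Expanding: 3*x + 12*y - 33 = 0.


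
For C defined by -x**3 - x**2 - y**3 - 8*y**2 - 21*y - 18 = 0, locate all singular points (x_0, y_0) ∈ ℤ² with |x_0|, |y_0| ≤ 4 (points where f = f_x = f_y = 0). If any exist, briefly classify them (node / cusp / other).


Singular points: {(0, -3)}; classification: node.

Compute partial derivatives:
  f_x = -3*x**2 - 2*x.
  f_y = -3*y**2 - 16*y - 21.
Scan x_0 ∈ {−4, ..., 4}. For each x_0, f_y(x_0, y) is a polynomial in y; find its integer roots y ∈ {−4, ..., 4}, then test f_x and f at those candidates.
  x = -4: f_y(-4, y) = -3*y**2 - 16*y - 21; vanishes at y ∈ {-3}. (-4, -3): f_x = -40 ≠ 0.
  x = -3: f_y(-3, y) = -3*y**2 - 16*y - 21; vanishes at y ∈ {-3}. (-3, -3): f_x = -21 ≠ 0.
  x = -2: f_y(-2, y) = -3*y**2 - 16*y - 21; vanishes at y ∈ {-3}. (-2, -3): f_x = -8 ≠ 0.
  x = -1: f_y(-1, y) = -3*y**2 - 16*y - 21; vanishes at y ∈ {-3}. (-1, -3): f_x = -1 ≠ 0.
  x = 0: f_y(0, y) = -3*y**2 - 16*y - 21; vanishes at y ∈ {-3}. (0, -3): f_x = 0, f = 0 — SINGULAR.
  x = 1: f_y(1, y) = -3*y**2 - 16*y - 21; vanishes at y ∈ {-3}. (1, -3): f_x = -5 ≠ 0.
  x = 2: f_y(2, y) = -3*y**2 - 16*y - 21; vanishes at y ∈ {-3}. (2, -3): f_x = -16 ≠ 0.
  x = 3: f_y(3, y) = -3*y**2 - 16*y - 21; vanishes at y ∈ {-3}. (3, -3): f_x = -33 ≠ 0.
  x = 4: f_y(4, y) = -3*y**2 - 16*y - 21; vanishes at y ∈ {-3}. (4, -3): f_x = -56 ≠ 0.
Only singular point on the grid: (0, -3).
Classify: substitute x = 0 + u, y = -3 + v and expand: f = -u**3 - u**2 - v**3 + v**2.
No constant or linear terms (consistent with a singular point). Quadratic part: -u**2 + v**2. Cubic part: -u**3 - v**3.
The quadratic part v**2 - u**2 = (v − u)(v + u) splits into two distinct linear factors, so there are two distinct tangent lines y − -3 = ±(x − 0) — this is a node (ordinary double point).
Classification: node.
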